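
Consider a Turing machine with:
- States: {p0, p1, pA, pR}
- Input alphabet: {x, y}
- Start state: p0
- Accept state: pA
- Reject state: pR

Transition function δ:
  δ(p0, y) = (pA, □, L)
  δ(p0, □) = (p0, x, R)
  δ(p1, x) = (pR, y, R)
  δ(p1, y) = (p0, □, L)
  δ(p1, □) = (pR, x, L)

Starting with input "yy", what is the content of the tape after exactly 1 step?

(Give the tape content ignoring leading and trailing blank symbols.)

Execution trace:
Initial: [p0]yy
Step 1: δ(p0, y) = (pA, □, L) → [pA]□□y

The machine reaches the accept state pA and halts.

After 1 step, the tape (ignoring leading/trailing blanks) is: y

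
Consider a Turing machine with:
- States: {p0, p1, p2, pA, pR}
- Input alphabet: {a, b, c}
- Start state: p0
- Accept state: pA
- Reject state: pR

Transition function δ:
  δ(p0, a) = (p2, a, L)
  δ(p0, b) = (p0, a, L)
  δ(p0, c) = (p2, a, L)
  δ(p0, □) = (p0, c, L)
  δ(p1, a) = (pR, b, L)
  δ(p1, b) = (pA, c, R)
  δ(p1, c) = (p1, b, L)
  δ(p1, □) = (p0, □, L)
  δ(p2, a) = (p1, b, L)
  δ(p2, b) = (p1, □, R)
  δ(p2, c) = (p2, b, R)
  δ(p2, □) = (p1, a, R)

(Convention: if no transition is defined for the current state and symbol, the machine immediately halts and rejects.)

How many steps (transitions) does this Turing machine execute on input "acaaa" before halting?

Execution trace:
Initial: [p0]acaaa
Step 1: δ(p0, a) = (p2, a, L) → [p2]□acaaa
Step 2: δ(p2, □) = (p1, a, R) → a[p1]acaaa
Step 3: δ(p1, a) = (pR, b, L) → [pR]abcaaa

The machine reaches the reject state pR and halts.

The machine executed 3 steps before halting.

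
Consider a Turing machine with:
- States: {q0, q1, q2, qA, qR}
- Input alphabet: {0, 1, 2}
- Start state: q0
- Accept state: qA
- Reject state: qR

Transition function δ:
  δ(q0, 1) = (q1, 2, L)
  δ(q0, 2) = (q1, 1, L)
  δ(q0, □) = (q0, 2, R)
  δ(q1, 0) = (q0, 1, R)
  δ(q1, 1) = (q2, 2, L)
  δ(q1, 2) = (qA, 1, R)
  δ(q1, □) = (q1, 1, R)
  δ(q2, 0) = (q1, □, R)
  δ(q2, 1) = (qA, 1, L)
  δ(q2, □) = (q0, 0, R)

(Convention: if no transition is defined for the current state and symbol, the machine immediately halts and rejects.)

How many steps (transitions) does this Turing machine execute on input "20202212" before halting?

Execution trace:
Initial: [q0]20202212
Step 1: δ(q0, 2) = (q1, 1, L) → [q1]□10202212
Step 2: δ(q1, □) = (q1, 1, R) → 1[q1]10202212
Step 3: δ(q1, 1) = (q2, 2, L) → [q2]120202212
Step 4: δ(q2, 1) = (qA, 1, L) → [qA]□120202212

The machine reaches the accept state qA and halts.

The machine executed 4 steps before halting.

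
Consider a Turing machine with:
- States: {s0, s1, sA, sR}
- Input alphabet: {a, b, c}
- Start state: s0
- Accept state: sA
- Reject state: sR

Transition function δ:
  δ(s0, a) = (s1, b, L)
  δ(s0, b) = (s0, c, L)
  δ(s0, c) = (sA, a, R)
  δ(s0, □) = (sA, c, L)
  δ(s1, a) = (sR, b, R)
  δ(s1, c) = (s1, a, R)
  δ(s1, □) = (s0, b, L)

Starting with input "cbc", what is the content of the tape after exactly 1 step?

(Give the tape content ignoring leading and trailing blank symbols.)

Execution trace:
Initial: [s0]cbc
Step 1: δ(s0, c) = (sA, a, R) → a[sA]bc

The machine reaches the accept state sA and halts.

After 1 step, the tape (ignoring leading/trailing blanks) is: abc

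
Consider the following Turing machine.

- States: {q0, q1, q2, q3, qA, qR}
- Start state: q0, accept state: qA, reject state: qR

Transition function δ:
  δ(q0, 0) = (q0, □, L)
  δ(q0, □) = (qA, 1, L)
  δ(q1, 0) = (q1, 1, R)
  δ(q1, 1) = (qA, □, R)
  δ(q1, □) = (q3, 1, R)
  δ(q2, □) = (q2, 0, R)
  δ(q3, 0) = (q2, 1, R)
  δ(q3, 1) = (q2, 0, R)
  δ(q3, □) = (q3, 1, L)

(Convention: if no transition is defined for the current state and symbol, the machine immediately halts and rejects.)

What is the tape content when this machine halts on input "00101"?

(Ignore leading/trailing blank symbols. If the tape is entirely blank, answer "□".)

Execution trace:
Initial: [q0]00101
Step 1: δ(q0, 0) = (q0, □, L) → [q0]□□0101
Step 2: δ(q0, □) = (qA, 1, L) → [qA]□1□0101

The machine reaches the accept state qA and halts.

Final tape (ignoring leading/trailing blanks): 1□0101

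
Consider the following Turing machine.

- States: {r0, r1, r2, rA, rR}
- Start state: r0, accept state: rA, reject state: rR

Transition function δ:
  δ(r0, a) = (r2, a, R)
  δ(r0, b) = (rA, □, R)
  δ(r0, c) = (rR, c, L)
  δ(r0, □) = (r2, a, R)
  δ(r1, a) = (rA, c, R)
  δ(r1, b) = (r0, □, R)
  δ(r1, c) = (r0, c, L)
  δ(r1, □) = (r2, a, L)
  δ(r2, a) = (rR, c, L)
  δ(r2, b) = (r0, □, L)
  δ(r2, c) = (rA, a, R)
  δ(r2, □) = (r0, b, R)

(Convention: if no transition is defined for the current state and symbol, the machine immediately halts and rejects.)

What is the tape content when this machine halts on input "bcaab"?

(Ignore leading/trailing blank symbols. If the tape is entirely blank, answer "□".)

Execution trace:
Initial: [r0]bcaab
Step 1: δ(r0, b) = (rA, □, R) → □[rA]caab

The machine reaches the accept state rA and halts.

Final tape (ignoring leading/trailing blanks): caab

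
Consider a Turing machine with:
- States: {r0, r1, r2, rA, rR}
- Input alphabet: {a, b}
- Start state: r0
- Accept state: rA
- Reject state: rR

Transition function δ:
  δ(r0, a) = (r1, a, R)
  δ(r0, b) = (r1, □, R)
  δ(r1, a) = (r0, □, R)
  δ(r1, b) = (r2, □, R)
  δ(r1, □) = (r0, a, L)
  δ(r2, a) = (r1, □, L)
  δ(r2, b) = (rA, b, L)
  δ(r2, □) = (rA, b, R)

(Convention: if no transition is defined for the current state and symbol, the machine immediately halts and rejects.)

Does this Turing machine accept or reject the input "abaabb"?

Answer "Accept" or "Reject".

Execution trace:
Initial: [r0]abaabb
Step 1: δ(r0, a) = (r1, a, R) → a[r1]baabb
Step 2: δ(r1, b) = (r2, □, R) → a□[r2]aabb
Step 3: δ(r2, a) = (r1, □, L) → a[r1]□□abb
Step 4: δ(r1, □) = (r0, a, L) → [r0]aa□abb
Step 5: δ(r0, a) = (r1, a, R) → a[r1]a□abb
Step 6: δ(r1, a) = (r0, □, R) → a□[r0]□abb

No transition is defined for δ(r0, □). By convention the machine halts and rejects.

Answer: Reject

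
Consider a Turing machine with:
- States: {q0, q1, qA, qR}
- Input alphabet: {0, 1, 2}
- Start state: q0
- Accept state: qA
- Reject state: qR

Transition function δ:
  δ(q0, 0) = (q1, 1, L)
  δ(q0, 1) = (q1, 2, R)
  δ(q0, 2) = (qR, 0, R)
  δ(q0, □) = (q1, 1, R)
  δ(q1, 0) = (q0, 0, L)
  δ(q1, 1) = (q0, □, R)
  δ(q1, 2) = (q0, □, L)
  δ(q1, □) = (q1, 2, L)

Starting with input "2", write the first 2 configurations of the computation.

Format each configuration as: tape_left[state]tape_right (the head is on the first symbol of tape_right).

Transitions applied:
Step 1: δ(q0, 2) = (qR, 0, R)

The first 2 configurations are:
[q0]2 ⊢ 0[qR]□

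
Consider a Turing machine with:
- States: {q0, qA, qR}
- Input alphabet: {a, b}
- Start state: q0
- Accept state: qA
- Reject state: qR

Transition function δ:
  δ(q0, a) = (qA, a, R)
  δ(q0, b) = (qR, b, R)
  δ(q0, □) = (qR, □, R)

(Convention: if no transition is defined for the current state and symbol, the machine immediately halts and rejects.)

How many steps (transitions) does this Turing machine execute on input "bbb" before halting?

Execution trace:
Initial: [q0]bbb
Step 1: δ(q0, b) = (qR, b, R) → b[qR]bb

The machine reaches the reject state qR and halts.

The machine executed 1 step before halting.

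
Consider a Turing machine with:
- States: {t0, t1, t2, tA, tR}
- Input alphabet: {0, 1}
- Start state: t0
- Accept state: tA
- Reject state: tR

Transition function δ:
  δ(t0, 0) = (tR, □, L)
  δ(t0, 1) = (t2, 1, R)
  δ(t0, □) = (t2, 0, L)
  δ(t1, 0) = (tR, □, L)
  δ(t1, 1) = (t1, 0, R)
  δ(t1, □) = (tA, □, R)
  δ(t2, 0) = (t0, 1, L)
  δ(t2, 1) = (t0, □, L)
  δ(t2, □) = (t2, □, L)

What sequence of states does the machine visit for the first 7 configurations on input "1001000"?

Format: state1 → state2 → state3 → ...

Execution trace:
Initial: [t0]1001000
Step 1: δ(t0, 1) = (t2, 1, R) → 1[t2]001000
Step 2: δ(t2, 0) = (t0, 1, L) → [t0]1101000
Step 3: δ(t0, 1) = (t2, 1, R) → 1[t2]101000
Step 4: δ(t2, 1) = (t0, □, L) → [t0]1□01000
Step 5: δ(t0, 1) = (t2, 1, R) → 1[t2]□01000
Step 6: δ(t2, □) = (t2, □, L) → [t2]1□01000

State sequence: t0 → t2 → t0 → t2 → t0 → t2 → t2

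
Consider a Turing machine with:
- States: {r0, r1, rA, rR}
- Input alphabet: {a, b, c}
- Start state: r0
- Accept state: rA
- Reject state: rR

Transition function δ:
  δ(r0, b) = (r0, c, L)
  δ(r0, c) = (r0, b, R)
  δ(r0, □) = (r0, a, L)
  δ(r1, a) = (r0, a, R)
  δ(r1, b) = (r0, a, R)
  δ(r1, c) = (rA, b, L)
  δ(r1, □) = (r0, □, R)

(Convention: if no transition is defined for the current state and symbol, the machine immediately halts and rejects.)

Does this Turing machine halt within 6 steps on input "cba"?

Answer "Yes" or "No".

Execution trace:
Initial: [r0]cba
Step 1: δ(r0, c) = (r0, b, R) → b[r0]ba
Step 2: δ(r0, b) = (r0, c, L) → [r0]bca
Step 3: δ(r0, b) = (r0, c, L) → [r0]□cca
Step 4: δ(r0, □) = (r0, a, L) → [r0]□acca
Step 5: δ(r0, □) = (r0, a, L) → [r0]□aacca
Step 6: δ(r0, □) = (r0, a, L) → [r0]□aaacca

The machine has not reached a halting state after 6 steps.
The machine did not halt within the 6-step bound.

Answer: No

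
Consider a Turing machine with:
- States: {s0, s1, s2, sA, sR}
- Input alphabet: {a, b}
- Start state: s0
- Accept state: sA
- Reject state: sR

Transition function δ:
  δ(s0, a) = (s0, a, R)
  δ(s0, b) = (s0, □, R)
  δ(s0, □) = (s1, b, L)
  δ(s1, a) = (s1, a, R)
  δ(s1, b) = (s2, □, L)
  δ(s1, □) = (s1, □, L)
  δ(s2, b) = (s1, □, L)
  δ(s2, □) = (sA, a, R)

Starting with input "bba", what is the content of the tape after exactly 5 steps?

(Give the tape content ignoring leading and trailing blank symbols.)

Execution trace:
Initial: [s0]bba
Step 1: δ(s0, b) = (s0, □, R) → □[s0]ba
Step 2: δ(s0, b) = (s0, □, R) → □□[s0]a
Step 3: δ(s0, a) = (s0, a, R) → □□a[s0]□
Step 4: δ(s0, □) = (s1, b, L) → □□[s1]ab
Step 5: δ(s1, a) = (s1, a, R) → □□a[s1]b

After 5 steps, the tape (ignoring leading/trailing blanks) is: ab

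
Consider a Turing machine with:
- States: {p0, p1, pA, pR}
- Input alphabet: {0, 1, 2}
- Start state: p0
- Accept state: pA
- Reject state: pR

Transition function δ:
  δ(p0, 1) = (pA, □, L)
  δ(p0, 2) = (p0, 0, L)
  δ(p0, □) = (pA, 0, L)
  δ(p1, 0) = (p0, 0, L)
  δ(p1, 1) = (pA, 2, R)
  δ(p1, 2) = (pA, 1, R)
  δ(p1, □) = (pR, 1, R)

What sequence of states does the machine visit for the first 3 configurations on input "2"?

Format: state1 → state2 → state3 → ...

Execution trace:
Initial: [p0]2
Step 1: δ(p0, 2) = (p0, 0, L) → [p0]□0
Step 2: δ(p0, □) = (pA, 0, L) → [pA]□00

The machine reaches the accept state pA and halts.

State sequence: p0 → p0 → pA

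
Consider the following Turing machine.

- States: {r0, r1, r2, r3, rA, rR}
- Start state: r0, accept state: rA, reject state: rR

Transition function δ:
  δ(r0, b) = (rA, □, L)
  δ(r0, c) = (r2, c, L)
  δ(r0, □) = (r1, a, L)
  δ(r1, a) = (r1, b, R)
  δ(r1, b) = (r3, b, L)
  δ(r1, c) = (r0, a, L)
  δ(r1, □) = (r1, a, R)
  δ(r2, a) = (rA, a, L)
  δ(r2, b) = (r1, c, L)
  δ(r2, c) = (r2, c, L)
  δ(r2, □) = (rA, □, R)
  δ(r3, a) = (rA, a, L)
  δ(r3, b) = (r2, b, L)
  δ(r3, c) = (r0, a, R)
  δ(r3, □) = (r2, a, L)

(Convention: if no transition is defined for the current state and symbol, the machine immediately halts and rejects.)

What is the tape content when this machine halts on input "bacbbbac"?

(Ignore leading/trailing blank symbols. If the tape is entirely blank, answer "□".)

Execution trace:
Initial: [r0]bacbbbac
Step 1: δ(r0, b) = (rA, □, L) → [rA]□□acbbbac

The machine reaches the accept state rA and halts.

Final tape (ignoring leading/trailing blanks): acbbbac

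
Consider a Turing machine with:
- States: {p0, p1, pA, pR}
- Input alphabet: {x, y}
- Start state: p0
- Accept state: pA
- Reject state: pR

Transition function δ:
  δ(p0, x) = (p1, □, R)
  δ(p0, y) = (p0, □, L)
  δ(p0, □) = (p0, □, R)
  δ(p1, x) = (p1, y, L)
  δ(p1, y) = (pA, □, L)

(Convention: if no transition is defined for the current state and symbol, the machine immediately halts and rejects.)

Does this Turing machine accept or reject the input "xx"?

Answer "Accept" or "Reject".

Execution trace:
Initial: [p0]xx
Step 1: δ(p0, x) = (p1, □, R) → □[p1]x
Step 2: δ(p1, x) = (p1, y, L) → [p1]□y

No transition is defined for δ(p1, □). By convention the machine halts and rejects.

Answer: Reject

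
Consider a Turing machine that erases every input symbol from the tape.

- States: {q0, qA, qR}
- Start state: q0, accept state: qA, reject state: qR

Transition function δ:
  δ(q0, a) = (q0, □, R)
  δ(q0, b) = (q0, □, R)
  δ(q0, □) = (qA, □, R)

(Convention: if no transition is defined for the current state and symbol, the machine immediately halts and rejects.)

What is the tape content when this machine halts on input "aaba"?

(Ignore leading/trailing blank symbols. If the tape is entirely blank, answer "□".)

Execution trace:
Initial: [q0]aaba
Step 1: δ(q0, a) = (q0, □, R) → □[q0]aba
Step 2: δ(q0, a) = (q0, □, R) → □□[q0]ba
Step 3: δ(q0, b) = (q0, □, R) → □□□[q0]a
Step 4: δ(q0, a) = (q0, □, R) → □□□□[q0]□
Step 5: δ(q0, □) = (qA, □, R) → □□□□□[qA]□

The machine reaches the accept state qA and halts.

Final tape (ignoring leading/trailing blanks): □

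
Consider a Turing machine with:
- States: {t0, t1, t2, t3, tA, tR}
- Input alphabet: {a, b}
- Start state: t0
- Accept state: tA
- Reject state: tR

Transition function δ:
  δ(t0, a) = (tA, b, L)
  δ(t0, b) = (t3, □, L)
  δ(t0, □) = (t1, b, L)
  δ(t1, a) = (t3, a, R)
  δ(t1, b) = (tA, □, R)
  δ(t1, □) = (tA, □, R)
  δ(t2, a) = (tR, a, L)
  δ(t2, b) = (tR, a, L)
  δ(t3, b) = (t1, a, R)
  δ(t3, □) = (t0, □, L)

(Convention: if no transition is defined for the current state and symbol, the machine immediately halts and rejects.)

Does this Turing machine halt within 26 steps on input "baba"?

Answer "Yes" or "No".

Execution trace:
Initial: [t0]baba
Step 1: δ(t0, b) = (t3, □, L) → [t3]□□aba
Step 2: δ(t3, □) = (t0, □, L) → [t0]□□□aba
Step 3: δ(t0, □) = (t1, b, L) → [t1]□b□□aba
Step 4: δ(t1, □) = (tA, □, R) → □[tA]b□□aba

The machine reaches the accept state tA and halts.
The machine halted after 4 steps (within the 26-step bound).

Answer: Yes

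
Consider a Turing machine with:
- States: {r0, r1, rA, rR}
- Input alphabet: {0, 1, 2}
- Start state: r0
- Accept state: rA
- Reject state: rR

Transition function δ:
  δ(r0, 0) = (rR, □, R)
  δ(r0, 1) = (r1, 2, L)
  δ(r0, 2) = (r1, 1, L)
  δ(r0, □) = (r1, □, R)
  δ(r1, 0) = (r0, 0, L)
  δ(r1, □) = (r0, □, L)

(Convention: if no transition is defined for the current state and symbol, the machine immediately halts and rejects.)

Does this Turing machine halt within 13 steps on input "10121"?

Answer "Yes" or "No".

Execution trace:
Initial: [r0]10121
Step 1: δ(r0, 1) = (r1, 2, L) → [r1]□20121
Step 2: δ(r1, □) = (r0, □, L) → [r0]□□20121
Step 3: δ(r0, □) = (r1, □, R) → □[r1]□20121
Step 4: δ(r1, □) = (r0, □, L) → [r0]□□20121
Step 5: δ(r0, □) = (r1, □, R) → □[r1]□20121
Step 6: δ(r1, □) = (r0, □, L) → [r0]□□20121
Step 7: δ(r0, □) = (r1, □, R) → □[r1]□20121
Step 8: δ(r1, □) = (r0, □, L) → [r0]□□20121
Step 9: δ(r0, □) = (r1, □, R) → □[r1]□20121
Step 10: δ(r1, □) = (r0, □, L) → [r0]□□20121
Step 11: δ(r0, □) = (r1, □, R) → □[r1]□20121
Step 12: δ(r1, □) = (r0, □, L) → [r0]□□20121
Step 13: δ(r0, □) = (r1, □, R) → □[r1]□20121

The machine has not reached a halting state after 13 steps.
The machine did not halt within the 13-step bound.

Answer: No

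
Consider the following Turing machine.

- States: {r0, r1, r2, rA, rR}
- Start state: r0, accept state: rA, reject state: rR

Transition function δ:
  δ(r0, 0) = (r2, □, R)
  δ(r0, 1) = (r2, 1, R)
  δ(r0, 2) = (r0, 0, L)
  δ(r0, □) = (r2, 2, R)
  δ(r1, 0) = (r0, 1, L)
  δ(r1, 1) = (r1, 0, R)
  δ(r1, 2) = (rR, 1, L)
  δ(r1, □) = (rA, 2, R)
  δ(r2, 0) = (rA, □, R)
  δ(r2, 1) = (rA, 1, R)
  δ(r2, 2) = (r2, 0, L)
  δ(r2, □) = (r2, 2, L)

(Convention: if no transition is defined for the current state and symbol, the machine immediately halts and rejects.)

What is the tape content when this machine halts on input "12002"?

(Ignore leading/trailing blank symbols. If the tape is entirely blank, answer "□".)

Execution trace:
Initial: [r0]12002
Step 1: δ(r0, 1) = (r2, 1, R) → 1[r2]2002
Step 2: δ(r2, 2) = (r2, 0, L) → [r2]10002
Step 3: δ(r2, 1) = (rA, 1, R) → 1[rA]0002

The machine reaches the accept state rA and halts.

Final tape (ignoring leading/trailing blanks): 10002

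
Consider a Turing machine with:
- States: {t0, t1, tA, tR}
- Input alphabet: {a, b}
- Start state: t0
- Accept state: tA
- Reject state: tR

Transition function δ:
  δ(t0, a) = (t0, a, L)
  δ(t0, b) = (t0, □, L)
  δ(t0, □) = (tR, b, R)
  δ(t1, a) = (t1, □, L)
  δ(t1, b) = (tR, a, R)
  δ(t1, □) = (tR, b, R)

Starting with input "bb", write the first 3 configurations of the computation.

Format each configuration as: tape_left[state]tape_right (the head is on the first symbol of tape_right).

Transitions applied:
Step 1: δ(t0, b) = (t0, □, L)
Step 2: δ(t0, □) = (tR, b, R)

The first 3 configurations are:
[t0]bb ⊢ [t0]□□b ⊢ b[tR]□b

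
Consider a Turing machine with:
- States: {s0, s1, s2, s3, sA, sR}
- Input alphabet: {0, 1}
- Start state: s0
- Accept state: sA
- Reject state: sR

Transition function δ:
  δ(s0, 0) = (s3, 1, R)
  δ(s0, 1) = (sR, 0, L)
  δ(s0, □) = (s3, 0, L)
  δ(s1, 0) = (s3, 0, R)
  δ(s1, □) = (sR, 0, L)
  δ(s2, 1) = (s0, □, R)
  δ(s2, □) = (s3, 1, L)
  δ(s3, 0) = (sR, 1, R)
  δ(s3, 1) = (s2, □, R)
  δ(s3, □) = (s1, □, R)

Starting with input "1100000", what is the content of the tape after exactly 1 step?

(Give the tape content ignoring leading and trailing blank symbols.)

Execution trace:
Initial: [s0]1100000
Step 1: δ(s0, 1) = (sR, 0, L) → [sR]□0100000

The machine reaches the reject state sR and halts.

After 1 step, the tape (ignoring leading/trailing blanks) is: 0100000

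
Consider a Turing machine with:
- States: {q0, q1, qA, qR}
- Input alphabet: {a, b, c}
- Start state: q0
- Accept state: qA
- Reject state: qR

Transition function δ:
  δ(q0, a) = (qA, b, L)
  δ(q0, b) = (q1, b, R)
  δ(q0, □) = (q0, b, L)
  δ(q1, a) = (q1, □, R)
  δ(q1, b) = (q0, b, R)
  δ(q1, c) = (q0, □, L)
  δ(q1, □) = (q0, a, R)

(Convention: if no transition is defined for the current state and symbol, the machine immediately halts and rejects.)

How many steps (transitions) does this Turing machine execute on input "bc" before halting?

Execution trace:
Initial: [q0]bc
Step 1: δ(q0, b) = (q1, b, R) → b[q1]c
Step 2: δ(q1, c) = (q0, □, L) → [q0]b□
Step 3: δ(q0, b) = (q1, b, R) → b[q1]□
Step 4: δ(q1, □) = (q0, a, R) → ba[q0]□
Step 5: δ(q0, □) = (q0, b, L) → b[q0]ab
Step 6: δ(q0, a) = (qA, b, L) → [qA]bbb

The machine reaches the accept state qA and halts.

The machine executed 6 steps before halting.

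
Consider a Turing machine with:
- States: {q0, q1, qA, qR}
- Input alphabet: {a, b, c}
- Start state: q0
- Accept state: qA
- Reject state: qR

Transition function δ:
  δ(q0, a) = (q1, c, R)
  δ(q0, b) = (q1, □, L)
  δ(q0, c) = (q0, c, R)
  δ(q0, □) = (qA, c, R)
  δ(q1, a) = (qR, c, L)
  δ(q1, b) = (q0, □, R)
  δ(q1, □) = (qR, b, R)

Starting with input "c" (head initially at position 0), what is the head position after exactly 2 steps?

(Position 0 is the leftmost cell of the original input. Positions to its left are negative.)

Execution trace (head position shown):
Step 0: [q0]c  (head at position 0)
Step 1: move right → c[q0]□  (head at position 1)
Step 2: move right → cc[qA]□  (head at position 2)

After 2 steps, the head is at position 2.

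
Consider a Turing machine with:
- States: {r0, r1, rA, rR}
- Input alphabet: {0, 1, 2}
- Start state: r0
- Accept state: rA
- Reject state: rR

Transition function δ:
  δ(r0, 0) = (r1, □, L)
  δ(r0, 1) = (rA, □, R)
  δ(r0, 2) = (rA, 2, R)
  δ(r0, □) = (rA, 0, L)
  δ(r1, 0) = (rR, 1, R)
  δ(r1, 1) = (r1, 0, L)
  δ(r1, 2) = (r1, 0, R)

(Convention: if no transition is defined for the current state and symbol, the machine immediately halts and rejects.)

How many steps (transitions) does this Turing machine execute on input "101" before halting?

Execution trace:
Initial: [r0]101
Step 1: δ(r0, 1) = (rA, □, R) → □[rA]01

The machine reaches the accept state rA and halts.

The machine executed 1 step before halting.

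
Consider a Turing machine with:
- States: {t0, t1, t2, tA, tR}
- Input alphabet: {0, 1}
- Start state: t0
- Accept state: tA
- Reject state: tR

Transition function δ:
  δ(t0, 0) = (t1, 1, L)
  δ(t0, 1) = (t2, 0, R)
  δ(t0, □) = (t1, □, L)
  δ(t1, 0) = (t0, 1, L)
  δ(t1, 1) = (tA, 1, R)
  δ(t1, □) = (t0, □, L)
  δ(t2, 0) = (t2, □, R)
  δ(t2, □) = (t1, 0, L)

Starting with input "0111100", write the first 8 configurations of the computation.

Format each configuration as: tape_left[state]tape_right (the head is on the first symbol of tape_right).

Transitions applied:
Step 1: δ(t0, 0) = (t1, 1, L)
Step 2: δ(t1, □) = (t0, □, L)
Step 3: δ(t0, □) = (t1, □, L)
Step 4: δ(t1, □) = (t0, □, L)
Step 5: δ(t0, □) = (t1, □, L)
Step 6: δ(t1, □) = (t0, □, L)
Step 7: δ(t0, □) = (t1, □, L)

The first 8 configurations are:
[t0]0111100 ⊢ [t1]□1111100 ⊢ [t0]□□1111100 ⊢ [t1]□□□1111100 ⊢ [t0]□□□□1111100 ⊢ [t1]□□□□□1111100 ⊢ [t0]□□□□□□1111100 ⊢ [t1]□□□□□□□1111100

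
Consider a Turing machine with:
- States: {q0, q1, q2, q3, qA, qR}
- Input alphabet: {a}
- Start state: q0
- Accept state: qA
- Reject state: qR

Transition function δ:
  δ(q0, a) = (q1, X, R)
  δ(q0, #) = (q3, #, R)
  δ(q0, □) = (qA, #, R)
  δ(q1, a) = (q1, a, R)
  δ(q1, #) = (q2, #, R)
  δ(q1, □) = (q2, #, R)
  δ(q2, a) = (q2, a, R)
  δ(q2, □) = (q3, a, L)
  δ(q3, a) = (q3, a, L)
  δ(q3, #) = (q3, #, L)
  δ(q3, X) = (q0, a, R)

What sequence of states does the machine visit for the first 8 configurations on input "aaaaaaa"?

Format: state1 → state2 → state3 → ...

Execution trace:
Initial: [q0]aaaaaaa
Step 1: δ(q0, a) = (q1, X, R) → X[q1]aaaaaa
Step 2: δ(q1, a) = (q1, a, R) → Xa[q1]aaaaa
Step 3: δ(q1, a) = (q1, a, R) → Xaa[q1]aaaa
Step 4: δ(q1, a) = (q1, a, R) → Xaaa[q1]aaa
Step 5: δ(q1, a) = (q1, a, R) → Xaaaa[q1]aa
Step 6: δ(q1, a) = (q1, a, R) → Xaaaaa[q1]a
Step 7: δ(q1, a) = (q1, a, R) → Xaaaaaa[q1]□

State sequence: q0 → q1 → q1 → q1 → q1 → q1 → q1 → q1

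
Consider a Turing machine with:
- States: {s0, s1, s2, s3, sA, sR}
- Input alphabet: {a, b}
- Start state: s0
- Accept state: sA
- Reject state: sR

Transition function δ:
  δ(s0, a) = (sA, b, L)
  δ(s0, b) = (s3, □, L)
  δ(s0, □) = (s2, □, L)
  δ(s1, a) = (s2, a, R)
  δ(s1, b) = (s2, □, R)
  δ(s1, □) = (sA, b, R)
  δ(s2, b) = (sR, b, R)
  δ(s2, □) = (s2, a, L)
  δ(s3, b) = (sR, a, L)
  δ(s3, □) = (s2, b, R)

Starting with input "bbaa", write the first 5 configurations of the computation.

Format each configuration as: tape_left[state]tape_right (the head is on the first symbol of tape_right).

Transitions applied:
Step 1: δ(s0, b) = (s3, □, L)
Step 2: δ(s3, □) = (s2, b, R)
Step 3: δ(s2, □) = (s2, a, L)
Step 4: δ(s2, b) = (sR, b, R)

The first 5 configurations are:
[s0]bbaa ⊢ [s3]□□baa ⊢ b[s2]□baa ⊢ [s2]babaa ⊢ b[sR]abaa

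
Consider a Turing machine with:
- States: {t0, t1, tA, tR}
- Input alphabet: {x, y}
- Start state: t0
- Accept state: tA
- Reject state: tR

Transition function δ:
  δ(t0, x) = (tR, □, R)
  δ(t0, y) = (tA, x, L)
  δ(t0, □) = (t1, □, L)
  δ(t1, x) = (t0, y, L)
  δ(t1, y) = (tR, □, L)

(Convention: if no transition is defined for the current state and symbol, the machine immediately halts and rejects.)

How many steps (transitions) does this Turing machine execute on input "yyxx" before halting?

Execution trace:
Initial: [t0]yyxx
Step 1: δ(t0, y) = (tA, x, L) → [tA]□xyxx

The machine reaches the accept state tA and halts.

The machine executed 1 step before halting.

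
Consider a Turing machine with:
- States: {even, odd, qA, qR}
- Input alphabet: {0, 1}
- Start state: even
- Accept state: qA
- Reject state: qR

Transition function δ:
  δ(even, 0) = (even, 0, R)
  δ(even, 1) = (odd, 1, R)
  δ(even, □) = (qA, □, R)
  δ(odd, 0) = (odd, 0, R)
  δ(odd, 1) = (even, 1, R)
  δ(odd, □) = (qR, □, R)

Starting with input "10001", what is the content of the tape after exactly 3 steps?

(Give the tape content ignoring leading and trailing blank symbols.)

Execution trace:
Initial: [even]10001
Step 1: δ(even, 1) = (odd, 1, R) → 1[odd]0001
Step 2: δ(odd, 0) = (odd, 0, R) → 10[odd]001
Step 3: δ(odd, 0) = (odd, 0, R) → 100[odd]01

After 3 steps, the tape (ignoring leading/trailing blanks) is: 10001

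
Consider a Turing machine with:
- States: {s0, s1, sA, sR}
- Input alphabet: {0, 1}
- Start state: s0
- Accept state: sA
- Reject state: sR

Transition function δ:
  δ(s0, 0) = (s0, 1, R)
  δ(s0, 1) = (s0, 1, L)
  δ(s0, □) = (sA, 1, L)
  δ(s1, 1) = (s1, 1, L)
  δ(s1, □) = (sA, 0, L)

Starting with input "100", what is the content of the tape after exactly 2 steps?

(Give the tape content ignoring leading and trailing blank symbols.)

Execution trace:
Initial: [s0]100
Step 1: δ(s0, 1) = (s0, 1, L) → [s0]□100
Step 2: δ(s0, □) = (sA, 1, L) → [sA]□1100

The machine reaches the accept state sA and halts.

After 2 steps, the tape (ignoring leading/trailing blanks) is: 1100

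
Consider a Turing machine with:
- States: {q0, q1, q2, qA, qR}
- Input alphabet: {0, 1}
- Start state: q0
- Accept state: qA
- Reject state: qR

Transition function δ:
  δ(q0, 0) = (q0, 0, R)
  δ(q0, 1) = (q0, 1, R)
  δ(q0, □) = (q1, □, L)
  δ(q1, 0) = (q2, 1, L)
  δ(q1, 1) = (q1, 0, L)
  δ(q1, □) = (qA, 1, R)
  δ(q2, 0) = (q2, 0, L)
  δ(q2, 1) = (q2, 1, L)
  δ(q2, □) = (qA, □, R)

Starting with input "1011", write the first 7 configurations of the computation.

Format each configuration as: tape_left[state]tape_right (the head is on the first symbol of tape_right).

Transitions applied:
Step 1: δ(q0, 1) = (q0, 1, R)
Step 2: δ(q0, 0) = (q0, 0, R)
Step 3: δ(q0, 1) = (q0, 1, R)
Step 4: δ(q0, 1) = (q0, 1, R)
Step 5: δ(q0, □) = (q1, □, L)
Step 6: δ(q1, 1) = (q1, 0, L)

The first 7 configurations are:
[q0]1011 ⊢ 1[q0]011 ⊢ 10[q0]11 ⊢ 101[q0]1 ⊢ 1011[q0]□ ⊢ 101[q1]1□ ⊢ 10[q1]10□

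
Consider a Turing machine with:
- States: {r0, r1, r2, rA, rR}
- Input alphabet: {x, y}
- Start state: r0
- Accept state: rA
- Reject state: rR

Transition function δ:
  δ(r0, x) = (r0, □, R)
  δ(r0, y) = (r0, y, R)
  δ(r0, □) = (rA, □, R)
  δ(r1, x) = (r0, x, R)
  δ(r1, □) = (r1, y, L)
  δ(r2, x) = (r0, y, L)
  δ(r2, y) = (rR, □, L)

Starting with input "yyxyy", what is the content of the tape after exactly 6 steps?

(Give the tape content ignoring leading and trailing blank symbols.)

Execution trace:
Initial: [r0]yyxyy
Step 1: δ(r0, y) = (r0, y, R) → y[r0]yxyy
Step 2: δ(r0, y) = (r0, y, R) → yy[r0]xyy
Step 3: δ(r0, x) = (r0, □, R) → yy□[r0]yy
Step 4: δ(r0, y) = (r0, y, R) → yy□y[r0]y
Step 5: δ(r0, y) = (r0, y, R) → yy□yy[r0]□
Step 6: δ(r0, □) = (rA, □, R) → yy□yy□[rA]□

The machine reaches the accept state rA and halts.

After 6 steps, the tape (ignoring leading/trailing blanks) is: yy□yy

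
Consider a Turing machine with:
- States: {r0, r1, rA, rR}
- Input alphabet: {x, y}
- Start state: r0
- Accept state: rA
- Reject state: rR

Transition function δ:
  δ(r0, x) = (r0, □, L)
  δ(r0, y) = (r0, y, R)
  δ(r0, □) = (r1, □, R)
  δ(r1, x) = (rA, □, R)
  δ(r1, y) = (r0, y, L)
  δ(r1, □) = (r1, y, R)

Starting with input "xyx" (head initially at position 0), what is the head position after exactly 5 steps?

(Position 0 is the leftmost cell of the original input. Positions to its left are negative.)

Execution trace (head position shown):
Step 0: [r0]xyx  (head at position 0)
Step 1: move left → [r0]□□yx  (head at position -1)
Step 2: move right → □[r1]□yx  (head at position 0)
Step 3: move right → □y[r1]yx  (head at position 1)
Step 4: move left → □[r0]yyx  (head at position 0)
Step 5: move right → □y[r0]yx  (head at position 1)

After 5 steps, the head is at position 1.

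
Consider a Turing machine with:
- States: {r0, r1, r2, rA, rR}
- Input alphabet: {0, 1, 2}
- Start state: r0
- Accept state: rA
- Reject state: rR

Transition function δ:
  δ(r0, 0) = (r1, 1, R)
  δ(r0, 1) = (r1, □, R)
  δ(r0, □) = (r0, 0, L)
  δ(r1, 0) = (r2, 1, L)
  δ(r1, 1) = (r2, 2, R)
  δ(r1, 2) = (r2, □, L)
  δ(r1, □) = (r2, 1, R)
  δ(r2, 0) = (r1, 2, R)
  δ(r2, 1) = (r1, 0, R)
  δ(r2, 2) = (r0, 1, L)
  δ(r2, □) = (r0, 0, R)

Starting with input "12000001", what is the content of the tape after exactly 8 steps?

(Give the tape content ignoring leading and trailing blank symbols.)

Execution trace:
Initial: [r0]12000001
Step 1: δ(r0, 1) = (r1, □, R) → □[r1]2000001
Step 2: δ(r1, 2) = (r2, □, L) → [r2]□□000001
Step 3: δ(r2, □) = (r0, 0, R) → 0[r0]□000001
Step 4: δ(r0, □) = (r0, 0, L) → [r0]00000001
Step 5: δ(r0, 0) = (r1, 1, R) → 1[r1]0000001
Step 6: δ(r1, 0) = (r2, 1, L) → [r2]11000001
Step 7: δ(r2, 1) = (r1, 0, R) → 0[r1]1000001
Step 8: δ(r1, 1) = (r2, 2, R) → 02[r2]000001

After 8 steps, the tape (ignoring leading/trailing blanks) is: 02000001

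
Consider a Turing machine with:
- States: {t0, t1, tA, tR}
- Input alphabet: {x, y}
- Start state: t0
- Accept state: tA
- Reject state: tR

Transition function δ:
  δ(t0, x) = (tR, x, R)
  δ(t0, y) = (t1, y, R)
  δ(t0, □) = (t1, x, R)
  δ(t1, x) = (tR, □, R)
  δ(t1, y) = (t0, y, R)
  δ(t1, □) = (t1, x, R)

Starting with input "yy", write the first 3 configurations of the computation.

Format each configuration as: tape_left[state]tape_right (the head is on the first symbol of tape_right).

Transitions applied:
Step 1: δ(t0, y) = (t1, y, R)
Step 2: δ(t1, y) = (t0, y, R)

The first 3 configurations are:
[t0]yy ⊢ y[t1]y ⊢ yy[t0]□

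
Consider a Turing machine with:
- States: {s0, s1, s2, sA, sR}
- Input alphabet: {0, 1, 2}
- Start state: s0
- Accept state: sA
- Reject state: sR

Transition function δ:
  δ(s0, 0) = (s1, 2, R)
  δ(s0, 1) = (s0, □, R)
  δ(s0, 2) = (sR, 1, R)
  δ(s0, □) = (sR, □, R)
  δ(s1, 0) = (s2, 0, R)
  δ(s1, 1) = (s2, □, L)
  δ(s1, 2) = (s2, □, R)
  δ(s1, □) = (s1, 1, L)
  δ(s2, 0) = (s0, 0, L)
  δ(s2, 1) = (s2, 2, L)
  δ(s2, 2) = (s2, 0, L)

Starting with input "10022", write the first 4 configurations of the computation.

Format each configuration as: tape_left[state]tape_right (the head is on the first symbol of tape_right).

Transitions applied:
Step 1: δ(s0, 1) = (s0, □, R)
Step 2: δ(s0, 0) = (s1, 2, R)
Step 3: δ(s1, 0) = (s2, 0, R)

The first 4 configurations are:
[s0]10022 ⊢ □[s0]0022 ⊢ □2[s1]022 ⊢ □20[s2]22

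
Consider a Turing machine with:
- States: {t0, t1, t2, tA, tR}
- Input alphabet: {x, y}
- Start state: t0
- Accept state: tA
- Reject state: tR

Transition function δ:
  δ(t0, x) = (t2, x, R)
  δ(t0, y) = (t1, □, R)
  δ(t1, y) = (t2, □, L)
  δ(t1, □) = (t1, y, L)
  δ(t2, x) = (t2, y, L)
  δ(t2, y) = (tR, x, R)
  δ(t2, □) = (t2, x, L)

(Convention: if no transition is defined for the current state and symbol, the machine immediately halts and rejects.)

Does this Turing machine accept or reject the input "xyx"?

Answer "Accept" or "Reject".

Execution trace:
Initial: [t0]xyx
Step 1: δ(t0, x) = (t2, x, R) → x[t2]yx
Step 2: δ(t2, y) = (tR, x, R) → xx[tR]x

The machine reaches the reject state tR and halts.

Answer: Reject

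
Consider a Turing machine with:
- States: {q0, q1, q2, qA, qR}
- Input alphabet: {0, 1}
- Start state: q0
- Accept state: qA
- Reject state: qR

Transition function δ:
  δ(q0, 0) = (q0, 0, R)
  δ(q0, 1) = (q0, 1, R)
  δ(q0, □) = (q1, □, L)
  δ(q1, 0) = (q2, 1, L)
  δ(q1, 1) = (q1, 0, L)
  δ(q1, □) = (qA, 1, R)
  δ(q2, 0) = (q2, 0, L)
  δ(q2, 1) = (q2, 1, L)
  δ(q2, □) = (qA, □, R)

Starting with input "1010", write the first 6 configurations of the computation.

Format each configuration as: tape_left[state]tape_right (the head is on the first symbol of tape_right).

Transitions applied:
Step 1: δ(q0, 1) = (q0, 1, R)
Step 2: δ(q0, 0) = (q0, 0, R)
Step 3: δ(q0, 1) = (q0, 1, R)
Step 4: δ(q0, 0) = (q0, 0, R)
Step 5: δ(q0, □) = (q1, □, L)

The first 6 configurations are:
[q0]1010 ⊢ 1[q0]010 ⊢ 10[q0]10 ⊢ 101[q0]0 ⊢ 1010[q0]□ ⊢ 101[q1]0□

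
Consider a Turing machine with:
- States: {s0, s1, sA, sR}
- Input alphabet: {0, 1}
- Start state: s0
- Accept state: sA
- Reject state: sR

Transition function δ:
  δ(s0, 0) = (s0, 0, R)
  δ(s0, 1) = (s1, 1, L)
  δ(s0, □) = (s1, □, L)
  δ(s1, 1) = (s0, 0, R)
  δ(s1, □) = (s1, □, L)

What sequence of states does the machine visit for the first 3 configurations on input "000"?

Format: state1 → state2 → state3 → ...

Execution trace:
Initial: [s0]000
Step 1: δ(s0, 0) = (s0, 0, R) → 0[s0]00
Step 2: δ(s0, 0) = (s0, 0, R) → 00[s0]0

State sequence: s0 → s0 → s0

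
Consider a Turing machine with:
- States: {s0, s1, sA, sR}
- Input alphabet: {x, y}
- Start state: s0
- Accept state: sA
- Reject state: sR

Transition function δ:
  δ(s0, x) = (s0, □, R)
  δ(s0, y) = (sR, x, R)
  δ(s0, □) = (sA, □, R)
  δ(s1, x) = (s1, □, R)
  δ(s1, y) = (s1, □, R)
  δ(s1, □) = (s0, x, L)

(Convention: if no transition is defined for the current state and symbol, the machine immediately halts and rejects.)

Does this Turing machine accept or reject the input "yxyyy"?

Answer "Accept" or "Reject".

Execution trace:
Initial: [s0]yxyyy
Step 1: δ(s0, y) = (sR, x, R) → x[sR]xyyy

The machine reaches the reject state sR and halts.

Answer: Reject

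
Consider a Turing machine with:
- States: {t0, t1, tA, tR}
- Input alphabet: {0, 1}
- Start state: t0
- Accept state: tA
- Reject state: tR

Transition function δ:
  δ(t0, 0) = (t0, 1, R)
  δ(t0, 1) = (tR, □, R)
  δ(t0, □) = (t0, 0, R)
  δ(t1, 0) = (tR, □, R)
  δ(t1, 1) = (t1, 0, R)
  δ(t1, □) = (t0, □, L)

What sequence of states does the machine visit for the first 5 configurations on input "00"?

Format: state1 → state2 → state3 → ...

Execution trace:
Initial: [t0]00
Step 1: δ(t0, 0) = (t0, 1, R) → 1[t0]0
Step 2: δ(t0, 0) = (t0, 1, R) → 11[t0]□
Step 3: δ(t0, □) = (t0, 0, R) → 110[t0]□
Step 4: δ(t0, □) = (t0, 0, R) → 1100[t0]□

State sequence: t0 → t0 → t0 → t0 → t0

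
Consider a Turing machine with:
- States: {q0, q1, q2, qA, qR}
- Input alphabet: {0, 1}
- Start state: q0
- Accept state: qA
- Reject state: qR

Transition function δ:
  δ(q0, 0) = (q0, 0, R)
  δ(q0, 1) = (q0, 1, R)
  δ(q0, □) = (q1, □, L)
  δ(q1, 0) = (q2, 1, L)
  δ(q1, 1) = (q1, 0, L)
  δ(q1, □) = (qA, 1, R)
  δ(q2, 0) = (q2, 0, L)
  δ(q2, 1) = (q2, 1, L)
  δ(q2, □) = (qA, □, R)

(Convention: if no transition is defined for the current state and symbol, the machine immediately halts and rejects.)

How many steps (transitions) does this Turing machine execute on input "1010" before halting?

Execution trace:
Initial: [q0]1010
Step 1: δ(q0, 1) = (q0, 1, R) → 1[q0]010
Step 2: δ(q0, 0) = (q0, 0, R) → 10[q0]10
Step 3: δ(q0, 1) = (q0, 1, R) → 101[q0]0
Step 4: δ(q0, 0) = (q0, 0, R) → 1010[q0]□
Step 5: δ(q0, □) = (q1, □, L) → 101[q1]0□
Step 6: δ(q1, 0) = (q2, 1, L) → 10[q2]11□
Step 7: δ(q2, 1) = (q2, 1, L) → 1[q2]011□
Step 8: δ(q2, 0) = (q2, 0, L) → [q2]1011□
Step 9: δ(q2, 1) = (q2, 1, L) → [q2]□1011□
Step 10: δ(q2, □) = (qA, □, R) → □[qA]1011□

The machine reaches the accept state qA and halts.

The machine executed 10 steps before halting.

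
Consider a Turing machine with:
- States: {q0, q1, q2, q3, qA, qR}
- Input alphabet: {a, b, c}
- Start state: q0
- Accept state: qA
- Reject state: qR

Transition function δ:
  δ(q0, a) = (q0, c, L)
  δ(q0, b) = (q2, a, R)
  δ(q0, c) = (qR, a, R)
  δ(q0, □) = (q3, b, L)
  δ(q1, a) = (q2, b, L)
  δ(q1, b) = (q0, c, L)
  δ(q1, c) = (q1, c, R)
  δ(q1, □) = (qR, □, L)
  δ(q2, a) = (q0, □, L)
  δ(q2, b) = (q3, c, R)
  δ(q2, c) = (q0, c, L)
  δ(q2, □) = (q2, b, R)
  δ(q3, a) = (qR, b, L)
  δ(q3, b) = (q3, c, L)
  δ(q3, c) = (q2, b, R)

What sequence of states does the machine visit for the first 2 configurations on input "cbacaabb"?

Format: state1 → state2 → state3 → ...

Execution trace:
Initial: [q0]cbacaabb
Step 1: δ(q0, c) = (qR, a, R) → a[qR]bacaabb

The machine reaches the reject state qR and halts.

State sequence: q0 → qR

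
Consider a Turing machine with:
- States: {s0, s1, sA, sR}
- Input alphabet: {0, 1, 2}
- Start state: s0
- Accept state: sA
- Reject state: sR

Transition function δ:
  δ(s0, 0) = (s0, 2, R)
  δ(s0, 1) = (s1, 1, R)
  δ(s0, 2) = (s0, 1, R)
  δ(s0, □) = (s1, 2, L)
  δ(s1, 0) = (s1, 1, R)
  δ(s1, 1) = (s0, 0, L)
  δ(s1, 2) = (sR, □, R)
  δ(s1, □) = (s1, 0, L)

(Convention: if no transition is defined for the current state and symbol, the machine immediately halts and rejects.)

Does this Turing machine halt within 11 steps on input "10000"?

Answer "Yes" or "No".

Execution trace:
Initial: [s0]10000
Step 1: δ(s0, 1) = (s1, 1, R) → 1[s1]0000
Step 2: δ(s1, 0) = (s1, 1, R) → 11[s1]000
Step 3: δ(s1, 0) = (s1, 1, R) → 111[s1]00
Step 4: δ(s1, 0) = (s1, 1, R) → 1111[s1]0
Step 5: δ(s1, 0) = (s1, 1, R) → 11111[s1]□
Step 6: δ(s1, □) = (s1, 0, L) → 1111[s1]10
Step 7: δ(s1, 1) = (s0, 0, L) → 111[s0]100
Step 8: δ(s0, 1) = (s1, 1, R) → 1111[s1]00
Step 9: δ(s1, 0) = (s1, 1, R) → 11111[s1]0
Step 10: δ(s1, 0) = (s1, 1, R) → 111111[s1]□
Step 11: δ(s1, □) = (s1, 0, L) → 11111[s1]10

The machine has not reached a halting state after 11 steps.
The machine did not halt within the 11-step bound.

Answer: No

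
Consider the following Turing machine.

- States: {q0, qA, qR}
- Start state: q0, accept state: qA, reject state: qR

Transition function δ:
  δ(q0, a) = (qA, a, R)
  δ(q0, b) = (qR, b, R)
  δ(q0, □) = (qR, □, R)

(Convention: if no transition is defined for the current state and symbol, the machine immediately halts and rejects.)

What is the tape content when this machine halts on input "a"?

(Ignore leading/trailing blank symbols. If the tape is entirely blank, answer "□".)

Execution trace:
Initial: [q0]a
Step 1: δ(q0, a) = (qA, a, R) → a[qA]□

The machine reaches the accept state qA and halts.

Final tape (ignoring leading/trailing blanks): a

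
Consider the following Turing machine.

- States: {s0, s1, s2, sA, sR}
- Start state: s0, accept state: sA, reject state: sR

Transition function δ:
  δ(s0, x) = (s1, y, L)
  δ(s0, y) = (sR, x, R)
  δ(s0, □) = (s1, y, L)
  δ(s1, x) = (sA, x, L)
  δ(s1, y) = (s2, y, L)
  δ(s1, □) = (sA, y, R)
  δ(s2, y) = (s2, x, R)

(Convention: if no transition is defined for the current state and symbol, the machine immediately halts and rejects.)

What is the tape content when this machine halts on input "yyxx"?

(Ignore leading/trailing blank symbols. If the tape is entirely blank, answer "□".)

Execution trace:
Initial: [s0]yyxx
Step 1: δ(s0, y) = (sR, x, R) → x[sR]yxx

The machine reaches the reject state sR and halts.

Final tape (ignoring leading/trailing blanks): xyxx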